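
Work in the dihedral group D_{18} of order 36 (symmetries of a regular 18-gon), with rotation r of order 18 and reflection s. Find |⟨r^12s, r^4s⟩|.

|⟨r^12s⟩| = 2 and |⟨r^4s⟩| = 2, so |H| is a multiple of lcm(2, 2) = 2 and divides |G| = 36.
Closing under the operation: H = {e, r^2, r^4, r^6, r^8, r^10, r^12, r^14, r^16, s, r^2s, r^4s, r^6s, r^8s, r^10s, r^12s, r^14s, r^16s}, so |H| = 18.

18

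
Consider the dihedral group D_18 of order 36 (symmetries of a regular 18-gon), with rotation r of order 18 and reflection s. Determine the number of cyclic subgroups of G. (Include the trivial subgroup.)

24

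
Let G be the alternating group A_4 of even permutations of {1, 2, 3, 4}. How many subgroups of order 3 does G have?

4

|G| = 12 and 3 | 12, so subgroups of order 3 are possible by Lagrange.
The subgroups of order 3 are: {e, (1 2 3), (1 3 2)}; {e, (1 2 4), (1 4 2)}; {e, (1 3 4), (1 4 3)}; {e, (2 3 4), (2 4 3)}.
So G has 4 subgroups of order 3.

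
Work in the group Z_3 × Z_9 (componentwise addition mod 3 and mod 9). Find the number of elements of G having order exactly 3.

An element (a,b) has order lcm(ord(a), ord(b)); count pairs with lcm equal to 3.
Enumerating gives 8 such elements.

8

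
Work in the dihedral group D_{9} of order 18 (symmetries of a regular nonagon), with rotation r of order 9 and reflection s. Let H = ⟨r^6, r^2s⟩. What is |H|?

|⟨r^6⟩| = 3 and |⟨r^2s⟩| = 2, so |H| is a multiple of lcm(3, 2) = 6 and divides |G| = 18.
Closing under the operation: H = {e, r^3, r^6, r^2s, r^5s, r^8s}, so |H| = 6.

6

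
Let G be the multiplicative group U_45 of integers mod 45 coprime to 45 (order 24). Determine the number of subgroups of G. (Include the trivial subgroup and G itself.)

16

|G| = 24, so by Lagrange every subgroup order divides 24. Divisors: 1, 2, 3, 4, 6, 8, 12, 24.
Subgroups by order — order 1: 1; order 2: 3; order 3: 1; order 4: 3; order 6: 3; order 8: 1; order 12: 3; order 24: 1.
Total: 1 + 3 + 1 + 3 + 3 + 1 + 3 + 1 = 16.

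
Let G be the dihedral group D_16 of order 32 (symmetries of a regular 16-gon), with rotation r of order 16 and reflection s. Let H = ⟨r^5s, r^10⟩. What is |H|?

|⟨r^5s⟩| = 2 and |⟨r^10⟩| = 8, so |H| is a multiple of lcm(2, 8) = 8 and divides |G| = 32.
Closing under the operation: H = {e, r^2, r^4, r^6, r^8, r^10, r^12, r^14, rs, r^3s, r^5s, r^7s, r^9s, r^11s, r^13s, r^15s}, so |H| = 16.

16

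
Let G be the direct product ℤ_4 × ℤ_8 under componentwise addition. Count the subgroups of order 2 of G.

3

|G| = 32 and 2 | 32, so subgroups of order 2 are possible by Lagrange.
The subgroups of order 2 are: {(0,0), (0,4)}; {(0,0), (2,0)}; {(0,0), (2,4)}.
So G has 3 subgroups of order 2.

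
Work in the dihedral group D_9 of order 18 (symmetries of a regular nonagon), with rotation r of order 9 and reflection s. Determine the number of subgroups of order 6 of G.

|G| = 18 and 6 | 18, so subgroups of order 6 are possible by Lagrange.
The subgroups of order 6 are: {e, r^3, r^6, r^2s, r^5s, r^8s}; {e, r^3, r^6, s, r^3s, r^6s}; {e, r^3, r^6, rs, r^4s, r^7s}.
So G has 3 subgroups of order 6.

3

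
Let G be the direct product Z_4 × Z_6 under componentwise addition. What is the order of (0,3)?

2

The order of (0,3) in Z_4 × Z_6 is lcm(ord(0) in Z_4, ord(3) in Z_6).
ord(0) = 1 and ord(3) = 2, so |⟨(0,3)⟩| = lcm(1, 2) = 2.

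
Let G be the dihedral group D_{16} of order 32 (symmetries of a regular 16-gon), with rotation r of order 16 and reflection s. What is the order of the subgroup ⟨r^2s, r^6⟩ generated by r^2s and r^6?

16

|⟨r^2s⟩| = 2 and |⟨r^6⟩| = 8, so |H| is a multiple of lcm(2, 8) = 8 and divides |G| = 32.
Closing under the operation: H = {e, r^2, r^4, r^6, r^8, r^10, r^12, r^14, s, r^2s, r^4s, r^6s, r^8s, r^10s, r^12s, r^14s}, so |H| = 16.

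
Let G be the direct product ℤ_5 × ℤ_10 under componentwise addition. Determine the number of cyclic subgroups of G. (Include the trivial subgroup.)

14

A cyclic subgroup of order d is generated by each of its φ(d) elements of order d, so the cyclic subgroups of order d number (#elements of order d)/φ(d).
Cyclic subgroups by order — order 1: 1; order 2: 1; order 5: 6; order 10: 6.
Total: 14.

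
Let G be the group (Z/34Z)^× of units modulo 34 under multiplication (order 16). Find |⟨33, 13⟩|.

4

|⟨33⟩| = 2 and |⟨13⟩| = 4, so |H| is a multiple of lcm(2, 4) = 4 and divides |G| = 16.
Closing under the operation: H = {1, 13, 21, 33}, so |H| = 4.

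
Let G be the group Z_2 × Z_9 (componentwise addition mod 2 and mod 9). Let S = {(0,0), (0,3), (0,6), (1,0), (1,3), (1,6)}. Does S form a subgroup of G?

Yes

|S| = 6 divides |G| = 18, consistent with Lagrange.
S contains the identity, every element's inverse is in S, and S is closed under +: it is a subgroup.
In fact S = ⟨(1,6)⟩.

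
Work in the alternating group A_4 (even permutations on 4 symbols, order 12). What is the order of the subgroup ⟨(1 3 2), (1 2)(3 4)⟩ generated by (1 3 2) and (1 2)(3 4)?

|⟨(1 3 2)⟩| = 3 and |⟨(1 2)(3 4)⟩| = 2, so |H| is a multiple of lcm(3, 2) = 6 and divides |G| = 12.
Closing {(1 3 2), (1 2)(3 4)} under the group operation gives all of G, so |H| = 12.

12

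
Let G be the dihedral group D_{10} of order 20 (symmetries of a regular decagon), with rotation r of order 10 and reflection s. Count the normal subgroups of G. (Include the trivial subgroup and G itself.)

G has 22 subgroups. Checking conjugation-invariance by order — order 1: 1/1 normal; order 2: 1/11 normal; order 4: 0/5 normal; order 5: 1/1 normal; order 10: 3/3 normal; order 20: 1/1 normal.
Total normal subgroups: 7.

7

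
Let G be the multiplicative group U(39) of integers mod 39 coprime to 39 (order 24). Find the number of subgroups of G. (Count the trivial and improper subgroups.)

|G| = 24, so by Lagrange every subgroup order divides 24. Divisors: 1, 2, 3, 4, 6, 8, 12, 24.
Subgroups by order — order 1: 1; order 2: 3; order 3: 1; order 4: 3; order 6: 3; order 8: 1; order 12: 3; order 24: 1.
Total: 1 + 3 + 1 + 3 + 3 + 1 + 3 + 1 = 16.

16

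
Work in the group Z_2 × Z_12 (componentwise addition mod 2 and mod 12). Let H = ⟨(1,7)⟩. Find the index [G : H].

|⟨(1,7)⟩| = 12 and |G| = 24.
By Lagrange, [G : H] = |G|/|H| = 24/12 = 2.

2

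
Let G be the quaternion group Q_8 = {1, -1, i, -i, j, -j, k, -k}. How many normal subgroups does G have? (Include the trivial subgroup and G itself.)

G has 6 subgroups. Checking conjugation-invariance by order — order 1: 1/1 normal; order 2: 1/1 normal; order 4: 3/3 normal; order 8: 1/1 normal.
Total normal subgroups: 6.

6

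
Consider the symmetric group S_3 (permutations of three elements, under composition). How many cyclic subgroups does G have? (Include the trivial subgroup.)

5

Group the elements of G by the cyclic subgroup they generate; each cyclic subgroup of order d accounts for φ(d) elements.
Cyclic subgroups by order — order 1: 1; order 2: 3; order 3: 1.
Total: 5.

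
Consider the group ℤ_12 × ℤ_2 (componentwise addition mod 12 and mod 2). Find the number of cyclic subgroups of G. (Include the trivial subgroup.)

A cyclic subgroup of order d is generated by each of its φ(d) elements of order d, so the cyclic subgroups of order d number (#elements of order d)/φ(d).
Cyclic subgroups by order — order 1: 1; order 2: 3; order 3: 1; order 4: 2; order 6: 3; order 12: 2.
Total: 12.

12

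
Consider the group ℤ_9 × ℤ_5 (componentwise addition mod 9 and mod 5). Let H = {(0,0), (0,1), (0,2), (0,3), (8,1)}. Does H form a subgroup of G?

No

(0,1) ∈ H but its inverse (0,4) ∉ H, so H is not a subgroup.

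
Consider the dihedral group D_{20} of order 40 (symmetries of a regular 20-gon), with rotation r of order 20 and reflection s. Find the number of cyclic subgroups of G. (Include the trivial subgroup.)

Each element a generates a cyclic subgroup ⟨a⟩; distinct elements may generate the same one (a cyclic group of order d has φ(d) generators).
Cyclic subgroups by order — order 1: 1; order 2: 21; order 4: 1; order 5: 1; order 10: 1; order 20: 1.
Total: 26.

26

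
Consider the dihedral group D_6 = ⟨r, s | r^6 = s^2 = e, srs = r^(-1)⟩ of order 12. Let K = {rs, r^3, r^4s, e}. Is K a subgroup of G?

Yes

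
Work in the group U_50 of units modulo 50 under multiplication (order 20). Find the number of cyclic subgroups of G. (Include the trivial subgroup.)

6

A cyclic subgroup of order d is generated by each of its φ(d) elements of order d, so the cyclic subgroups of order d number (#elements of order d)/φ(d).
Cyclic subgroups by order — order 1: 1; order 2: 1; order 4: 1; order 5: 1; order 10: 1; order 20: 1.
Total: 6.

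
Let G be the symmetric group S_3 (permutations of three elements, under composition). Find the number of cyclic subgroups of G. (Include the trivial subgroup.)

A cyclic subgroup of order d is generated by each of its φ(d) elements of order d, so the cyclic subgroups of order d number (#elements of order d)/φ(d).
Cyclic subgroups by order — order 1: 1; order 2: 3; order 3: 1.
Total: 5.

5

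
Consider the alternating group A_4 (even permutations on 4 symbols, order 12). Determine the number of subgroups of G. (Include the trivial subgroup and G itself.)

|G| = 12, so by Lagrange every subgroup order divides 12. Divisors: 1, 2, 3, 4, 6, 12.
Subgroups by order — order 1: 1; order 2: 3; order 3: 4; order 4: 1; order 6: 0; order 12: 1.
Total: 1 + 3 + 4 + 1 + 0 + 1 = 10.

10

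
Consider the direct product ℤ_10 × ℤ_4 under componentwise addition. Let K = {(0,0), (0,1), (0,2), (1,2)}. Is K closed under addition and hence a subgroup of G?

No

(0,1) ∈ K but its inverse (0,3) ∉ K, so K is not a subgroup.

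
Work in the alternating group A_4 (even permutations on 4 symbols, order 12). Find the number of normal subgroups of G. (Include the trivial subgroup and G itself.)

3

G has 10 subgroups. Checking conjugation-invariance by order — order 1: 1/1 normal; order 2: 0/3 normal; order 3: 0/4 normal; order 4: 1/1 normal; order 12: 1/1 normal.
Total normal subgroups: 3.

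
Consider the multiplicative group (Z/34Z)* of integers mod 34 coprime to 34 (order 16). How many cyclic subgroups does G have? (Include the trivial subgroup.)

Each element a generates a cyclic subgroup ⟨a⟩; distinct elements may generate the same one (a cyclic group of order d has φ(d) generators).
Cyclic subgroups by order — order 1: 1; order 2: 1; order 4: 1; order 8: 1; order 16: 1.
Total: 5.

5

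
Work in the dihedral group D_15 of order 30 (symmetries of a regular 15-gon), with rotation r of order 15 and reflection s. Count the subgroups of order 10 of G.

3

|G| = 30 and 10 | 30, so subgroups of order 10 are possible by Lagrange.
The subgroups of order 10 are: {e, r^3, r^6, r^9, r^12, rs, r^4s, r^7s, r^10s, r^13s}; {e, r^3, r^6, r^9, r^12, r^2s, r^5s, r^8s, r^11s, r^14s}; {e, r^3, r^6, r^9, r^12, s, r^3s, r^6s, r^9s, r^12s}.
So G has 3 subgroups of order 10.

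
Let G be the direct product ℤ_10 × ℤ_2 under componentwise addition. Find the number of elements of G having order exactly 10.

12

An element (a,b) has order lcm(ord(a), ord(b)); count pairs with lcm equal to 10.
Enumerating gives 12 such elements.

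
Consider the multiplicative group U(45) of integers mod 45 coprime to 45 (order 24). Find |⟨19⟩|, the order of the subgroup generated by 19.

2

Compute successive powers of 19 mod 45: 19, 1; 19^2 ≡ 1 (mod 45).
So |⟨19⟩| = 2.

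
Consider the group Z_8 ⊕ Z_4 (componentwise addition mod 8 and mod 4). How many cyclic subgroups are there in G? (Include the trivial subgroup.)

14

Each element a generates a cyclic subgroup ⟨a⟩; distinct elements may generate the same one (a cyclic group of order d has φ(d) generators).
Cyclic subgroups by order — order 1: 1; order 2: 3; order 4: 6; order 8: 4.
Total: 14.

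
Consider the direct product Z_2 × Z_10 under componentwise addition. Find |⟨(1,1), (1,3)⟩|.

10

|⟨(1,1)⟩| = 10 and |⟨(1,3)⟩| = 10, so |H| is a multiple of lcm(10, 10) = 10 and divides |G| = 20.
Closing under the operation: H = {(0,0), (0,2), (0,4), (0,6), (0,8), (1,1), (1,3), (1,5), (1,7), (1,9)}, so |H| = 10.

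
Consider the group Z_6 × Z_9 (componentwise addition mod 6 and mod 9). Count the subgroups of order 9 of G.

|G| = 54 and 9 | 54, so subgroups of order 9 are possible by Lagrange.
The subgroups of order 9 are: {(0,0), (0,1), (0,2), (0,3), (0,4), (0,5), (0,6), (0,7), (0,8)}; {(0,0), (0,3), (0,6), (2,0), (2,3), (2,6), (4,0), (4,3), (4,6)}; {(0,0), (0,3), (0,6), (2,1), (2,4), (2,7), (4,2), (4,5), (4,8)}; {(0,0), (0,3), (0,6), (2,2), (2,5), (2,8), (4,1), (4,4), (4,7)}.
So G has 4 subgroups of order 9.

4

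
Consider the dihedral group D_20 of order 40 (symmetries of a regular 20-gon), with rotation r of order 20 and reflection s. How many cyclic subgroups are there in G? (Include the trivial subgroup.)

26

Each element a generates a cyclic subgroup ⟨a⟩; distinct elements may generate the same one (a cyclic group of order d has φ(d) generators).
Cyclic subgroups by order — order 1: 1; order 2: 21; order 4: 1; order 5: 1; order 10: 1; order 20: 1.
Total: 26.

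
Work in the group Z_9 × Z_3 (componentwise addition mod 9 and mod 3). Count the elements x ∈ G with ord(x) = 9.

18

An element (a,b) has order lcm(ord(a), ord(b)); count pairs with lcm equal to 9.
Enumerating gives 18 such elements.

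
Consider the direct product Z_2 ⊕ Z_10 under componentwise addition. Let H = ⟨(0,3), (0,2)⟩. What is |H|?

|⟨(0,3)⟩| = 10 and |⟨(0,2)⟩| = 5, so |H| is a multiple of lcm(10, 5) = 10 and divides |G| = 20.
Closing under the operation: H = {(0,0), (0,1), (0,2), (0,3), (0,4), (0,5), (0,6), (0,7), (0,8), (0,9)}, so |H| = 10.

10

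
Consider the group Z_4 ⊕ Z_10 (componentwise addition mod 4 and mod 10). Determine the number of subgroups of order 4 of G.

3

|G| = 40 and 4 | 40, so subgroups of order 4 are possible by Lagrange.
The subgroups of order 4 are: {(0,0), (0,5), (2,0), (2,5)}; {(0,0), (1,0), (2,0), (3,0)}; {(0,0), (1,5), (2,0), (3,5)}.
So G has 3 subgroups of order 4.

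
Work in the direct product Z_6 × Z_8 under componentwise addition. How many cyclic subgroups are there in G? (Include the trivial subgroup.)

16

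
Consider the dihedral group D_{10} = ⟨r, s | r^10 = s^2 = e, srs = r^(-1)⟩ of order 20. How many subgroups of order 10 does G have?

|G| = 20 and 10 | 20, so subgroups of order 10 are possible by Lagrange.
The subgroups of order 10 are: {e, r, r^2, r^3, r^4, r^5, r^6, r^7, r^8, r^9}; {e, r^2, r^4, r^6, r^8, s, r^2s, r^4s, r^6s, r^8s}; {e, r^2, r^4, r^6, r^8, rs, r^3s, r^5s, r^7s, r^9s}.
So G has 3 subgroups of order 10.

3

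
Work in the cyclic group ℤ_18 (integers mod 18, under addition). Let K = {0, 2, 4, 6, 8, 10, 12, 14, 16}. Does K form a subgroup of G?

|K| = 9 divides |G| = 18, consistent with Lagrange.
K contains the identity, every element's inverse is in K, and K is closed under +: it is a subgroup.
In fact K = ⟨2⟩.

Yes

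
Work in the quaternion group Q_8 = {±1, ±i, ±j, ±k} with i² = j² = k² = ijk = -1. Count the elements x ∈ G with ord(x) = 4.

The elements of order 4 are: i, -i, j, -j, k, -k.
That's 6.

6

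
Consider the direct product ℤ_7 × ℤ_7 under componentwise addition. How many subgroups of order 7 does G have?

|G| = 49 and 7 | 49, so subgroups of order 7 are possible by Lagrange.
The subgroups of order 7 are: {(0,0), (0,1), (0,2), (0,3), (0,4), (0,5), (0,6)}; {(0,0), (1,0), (2,0), (3,0), (4,0), (5,0), (6,0)}; {(0,0), (1,1), (2,2), (3,3), (4,4), (5,5), (6,6)}; {(0,0), (1,2), (2,4), (3,6), (4,1), (5,3), (6,5)}; … (8 in all).
So G has 8 subgroups of order 7.

8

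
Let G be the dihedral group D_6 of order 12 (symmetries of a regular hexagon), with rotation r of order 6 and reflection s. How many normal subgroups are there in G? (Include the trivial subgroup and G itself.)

G has 16 subgroups. Checking conjugation-invariance by order — order 1: 1/1 normal; order 2: 1/7 normal; order 3: 1/1 normal; order 4: 0/3 normal; order 6: 3/3 normal; order 12: 1/1 normal.
Total normal subgroups: 7.

7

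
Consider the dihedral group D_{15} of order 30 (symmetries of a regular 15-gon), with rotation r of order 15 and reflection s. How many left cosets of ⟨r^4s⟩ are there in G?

15

|⟨r^4s⟩| = 2 and |G| = 30.
By Lagrange, [G : H] = |G|/|H| = 30/2 = 15.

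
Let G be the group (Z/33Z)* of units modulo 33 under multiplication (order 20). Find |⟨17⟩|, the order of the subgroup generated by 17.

Compute successive powers of 17 mod 33: 17, 25, 29, 31, 32, 16, 8, 4, …; 17^10 ≡ 1 (mod 33).
So |⟨17⟩| = 10.

10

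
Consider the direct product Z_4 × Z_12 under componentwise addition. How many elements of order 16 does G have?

An element (a,b) has order lcm(ord(a), ord(b)); count pairs with lcm equal to 16.
Enumerating gives 0 such elements.

0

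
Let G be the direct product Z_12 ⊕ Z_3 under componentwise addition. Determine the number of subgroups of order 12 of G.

4

|G| = 36 and 12 | 36, so subgroups of order 12 are possible by Lagrange.
The subgroups of order 12 are: {(0,0), (0,1), (0,2), (3,0), (3,1), (3,2), (6,0), (6,1), (6,2), (9,0), (9,1), (9,2)}; {(0,0), (1,0), (2,0), (3,0), (4,0), (5,0), (6,0), (7,0), (8,0), (9,0), (10,0), (11,0)}; {(0,0), (1,1), (2,2), (3,0), (4,1), (5,2), (6,0), (7,1), (8,2), (9,0), (10,1), (11,2)}; {(0,0), (1,2), (2,1), (3,0), (4,2), (5,1), (6,0), (7,2), (8,1), (9,0), (10,2), (11,1)}.
So G has 4 subgroups of order 12.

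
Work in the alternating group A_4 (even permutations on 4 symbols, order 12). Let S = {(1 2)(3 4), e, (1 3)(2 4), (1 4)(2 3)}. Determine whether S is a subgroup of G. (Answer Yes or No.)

|S| = 4 divides |G| = 12, consistent with Lagrange.
S contains the identity, every element's inverse is in S, and S is closed under ∘: it is a subgroup.

Yes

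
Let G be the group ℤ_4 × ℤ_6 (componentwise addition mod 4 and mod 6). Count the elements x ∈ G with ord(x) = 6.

6

An element (a,b) has order lcm(ord(a), ord(b)); count pairs with lcm equal to 6.
Enumerating gives 6 such elements.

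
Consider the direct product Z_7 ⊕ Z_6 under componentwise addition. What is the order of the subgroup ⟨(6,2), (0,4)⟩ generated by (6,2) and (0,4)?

21

|⟨(6,2)⟩| = 21 and |⟨(0,4)⟩| = 3, so |H| is a multiple of lcm(21, 3) = 21 and divides |G| = 42.
Closing under the operation: H = {(0,0), (0,2), (0,4), (1,0), (1,2), (1,4), (2,0), (2,2), (2,4), (3,0), (3,2), (3,4), (4,0), (4,2), (4,4), (5,0), (5,2), (5,4), (6,0), (6,2), (6,4)}, so |H| = 21.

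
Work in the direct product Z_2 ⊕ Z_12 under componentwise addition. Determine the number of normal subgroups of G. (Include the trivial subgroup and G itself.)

16

G is abelian, so every subgroup is normal.
G has 16 subgroups in total, hence 16 normal subgroups.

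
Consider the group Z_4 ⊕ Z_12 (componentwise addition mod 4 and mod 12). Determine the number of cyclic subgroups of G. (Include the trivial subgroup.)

20

A cyclic subgroup of order d is generated by each of its φ(d) elements of order d, so the cyclic subgroups of order d number (#elements of order d)/φ(d).
Cyclic subgroups by order — order 1: 1; order 2: 3; order 3: 1; order 4: 6; order 6: 3; order 12: 6.
Total: 20.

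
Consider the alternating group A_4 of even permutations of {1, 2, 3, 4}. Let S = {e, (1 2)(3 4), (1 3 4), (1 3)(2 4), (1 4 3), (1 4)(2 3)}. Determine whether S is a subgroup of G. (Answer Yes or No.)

No

Closure fails: (1 4 3) ∘ (1 2)(3 4) = (1 2 4) ∉ S. So S is not a subgroup.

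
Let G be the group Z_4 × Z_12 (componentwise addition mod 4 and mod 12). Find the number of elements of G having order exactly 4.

12

An element (a,b) has order lcm(ord(a), ord(b)); count pairs with lcm equal to 4.
Enumerating gives 12 such elements.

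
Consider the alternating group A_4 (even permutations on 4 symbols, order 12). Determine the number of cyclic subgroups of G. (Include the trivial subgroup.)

Group the elements of G by the cyclic subgroup they generate; each cyclic subgroup of order d accounts for φ(d) elements.
Cyclic subgroups by order — order 1: 1; order 2: 3; order 3: 4.
Total: 8.

8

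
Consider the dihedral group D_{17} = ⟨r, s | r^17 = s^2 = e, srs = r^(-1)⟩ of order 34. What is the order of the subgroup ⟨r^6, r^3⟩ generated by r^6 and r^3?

|⟨r^6⟩| = 17 and |⟨r^3⟩| = 17, so |H| is a multiple of lcm(17, 17) = 17 and divides |G| = 34.
Closing under the operation: H = {e, r, r^2, r^3, r^4, r^5, r^6, r^7, r^8, r^9, r^10, r^11, r^12, r^13, r^14, r^15, r^16}, so |H| = 17.

17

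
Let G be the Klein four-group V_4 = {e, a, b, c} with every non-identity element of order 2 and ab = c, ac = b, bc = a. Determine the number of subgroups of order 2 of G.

|G| = 4 and 2 | 4, so subgroups of order 2 are possible by Lagrange.
The subgroups of order 2 are: {e, a}; {e, b}; {e, c}.
So G has 3 subgroups of order 2.

3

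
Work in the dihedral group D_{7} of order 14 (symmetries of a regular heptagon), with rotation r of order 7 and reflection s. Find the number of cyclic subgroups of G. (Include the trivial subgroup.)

9

Group the elements of G by the cyclic subgroup they generate; each cyclic subgroup of order d accounts for φ(d) elements.
Cyclic subgroups by order — order 1: 1; order 2: 7; order 7: 1.
Total: 9.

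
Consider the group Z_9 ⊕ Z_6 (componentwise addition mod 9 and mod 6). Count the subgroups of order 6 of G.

|G| = 54 and 6 | 54, so subgroups of order 6 are possible by Lagrange.
The subgroups of order 6 are: {(0,0), (0,1), (0,2), (0,3), (0,4), (0,5)}; {(0,0), (0,3), (3,0), (3,3), (6,0), (6,3)}; {(0,0), (0,3), (3,1), (3,4), (6,2), (6,5)}; {(0,0), (0,3), (3,2), (3,5), (6,1), (6,4)}.
So G has 4 subgroups of order 6.

4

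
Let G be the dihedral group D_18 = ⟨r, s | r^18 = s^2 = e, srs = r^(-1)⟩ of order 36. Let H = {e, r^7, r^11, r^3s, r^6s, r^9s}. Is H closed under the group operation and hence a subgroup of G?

No

Closure fails: r^9s · r^11 = r^16s ∉ H. So H is not a subgroup.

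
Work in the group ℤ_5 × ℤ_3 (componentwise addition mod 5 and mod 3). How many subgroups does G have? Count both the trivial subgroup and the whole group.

|G| = 15, so by Lagrange every subgroup order divides 15. Divisors: 1, 3, 5, 15.
Subgroups by order — order 1: 1; order 3: 1; order 5: 1; order 15: 1.
Total: 1 + 1 + 1 + 1 = 4.

4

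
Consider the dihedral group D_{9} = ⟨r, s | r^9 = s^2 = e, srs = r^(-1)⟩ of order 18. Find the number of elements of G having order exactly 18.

0

No element of G has order 18 (even though 18 | 18).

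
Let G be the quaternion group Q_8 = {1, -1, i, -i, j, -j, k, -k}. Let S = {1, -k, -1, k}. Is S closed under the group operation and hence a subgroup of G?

|S| = 4 divides |G| = 8, consistent with Lagrange.
S contains the identity, every element's inverse is in S, and S is closed under ·: it is a subgroup.
In fact S = ⟨-k⟩.

Yes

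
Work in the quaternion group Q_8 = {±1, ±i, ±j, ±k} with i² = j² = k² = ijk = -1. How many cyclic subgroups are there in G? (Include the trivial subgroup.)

5

A cyclic subgroup of order d is generated by each of its φ(d) elements of order d, so the cyclic subgroups of order d number (#elements of order d)/φ(d).
Cyclic subgroups by order — order 1: 1; order 2: 1; order 4: 3.
Total: 5.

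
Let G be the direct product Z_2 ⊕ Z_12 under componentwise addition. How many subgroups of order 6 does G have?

3

|G| = 24 and 6 | 24, so subgroups of order 6 are possible by Lagrange.
The subgroups of order 6 are: {(0,0), (0,2), (0,4), (0,6), (0,8), (0,10)}; {(0,0), (0,4), (0,8), (1,0), (1,4), (1,8)}; {(0,0), (0,4), (0,8), (1,2), (1,6), (1,10)}.
So G has 3 subgroups of order 6.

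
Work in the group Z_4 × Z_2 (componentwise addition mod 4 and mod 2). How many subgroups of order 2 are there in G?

|G| = 8 and 2 | 8, so subgroups of order 2 are possible by Lagrange.
The subgroups of order 2 are: {(0,0), (0,1)}; {(0,0), (2,0)}; {(0,0), (2,1)}.
So G has 3 subgroups of order 2.

3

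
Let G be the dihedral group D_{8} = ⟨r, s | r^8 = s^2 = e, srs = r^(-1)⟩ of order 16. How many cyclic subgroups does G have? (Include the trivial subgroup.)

12

A cyclic subgroup of order d is generated by each of its φ(d) elements of order d, so the cyclic subgroups of order d number (#elements of order d)/φ(d).
Cyclic subgroups by order — order 1: 1; order 2: 9; order 4: 1; order 8: 1.
Total: 12.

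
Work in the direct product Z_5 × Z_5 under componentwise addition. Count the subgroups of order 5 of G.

6

|G| = 25 and 5 | 25, so subgroups of order 5 are possible by Lagrange.
The subgroups of order 5 are: {(0,0), (0,1), (0,2), (0,3), (0,4)}; {(0,0), (1,0), (2,0), (3,0), (4,0)}; {(0,0), (1,1), (2,2), (3,3), (4,4)}; {(0,0), (1,2), (2,4), (3,1), (4,3)}; … (6 in all).
So G has 6 subgroups of order 5.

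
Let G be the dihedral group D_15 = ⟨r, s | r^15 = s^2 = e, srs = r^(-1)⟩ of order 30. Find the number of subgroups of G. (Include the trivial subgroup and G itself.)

|G| = 30, so by Lagrange every subgroup order divides 30. Divisors: 1, 2, 3, 5, 6, 10, 15, 30.
Subgroups by order — order 1: 1; order 2: 15; order 3: 1; order 5: 1; order 6: 5; order 10: 3; order 15: 1; order 30: 1.
Total: 1 + 15 + 1 + 1 + 5 + 3 + 1 + 1 = 28.

28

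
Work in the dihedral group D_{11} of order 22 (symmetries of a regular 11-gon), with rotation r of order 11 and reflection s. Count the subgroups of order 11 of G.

|G| = 22 and 11 | 22, so subgroups of order 11 are possible by Lagrange.
The subgroups of order 11 are: {e, r, r^2, r^3, r^4, r^5, r^6, r^7, r^8, r^9, r^10}.
So G has 1 subgroup of order 11.

1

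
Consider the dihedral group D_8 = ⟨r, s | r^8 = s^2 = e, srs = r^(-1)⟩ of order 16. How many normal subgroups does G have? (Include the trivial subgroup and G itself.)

7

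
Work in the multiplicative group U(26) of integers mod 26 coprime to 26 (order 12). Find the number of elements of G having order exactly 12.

4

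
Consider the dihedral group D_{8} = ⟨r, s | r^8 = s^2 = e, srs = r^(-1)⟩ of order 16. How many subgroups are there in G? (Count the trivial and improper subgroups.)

19

|G| = 16, so by Lagrange every subgroup order divides 16. Divisors: 1, 2, 4, 8, 16.
Subgroups by order — order 1: 1; order 2: 9; order 4: 5; order 8: 3; order 16: 1.
Total: 1 + 9 + 5 + 3 + 1 = 19.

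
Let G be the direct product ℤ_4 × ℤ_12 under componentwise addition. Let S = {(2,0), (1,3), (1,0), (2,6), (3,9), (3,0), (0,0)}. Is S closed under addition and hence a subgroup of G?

|S| = 7 does not divide |G| = 48, so by Lagrange S is not a subgroup.

No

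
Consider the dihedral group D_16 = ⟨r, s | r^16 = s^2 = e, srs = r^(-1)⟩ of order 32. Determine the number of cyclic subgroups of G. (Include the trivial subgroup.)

21

Each element a generates a cyclic subgroup ⟨a⟩; distinct elements may generate the same one (a cyclic group of order d has φ(d) generators).
Cyclic subgroups by order — order 1: 1; order 2: 17; order 4: 1; order 8: 1; order 16: 1.
Total: 21.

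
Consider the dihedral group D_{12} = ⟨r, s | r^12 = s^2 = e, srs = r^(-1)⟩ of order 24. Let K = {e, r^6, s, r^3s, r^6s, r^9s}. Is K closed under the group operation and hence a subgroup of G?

Closure fails: s · r^3s = r^9 ∉ K. So K is not a subgroup.

No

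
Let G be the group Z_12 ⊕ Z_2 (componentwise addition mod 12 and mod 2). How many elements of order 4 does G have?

4

An element (a,b) has order lcm(ord(a), ord(b)); count pairs with lcm equal to 4.
Enumerating gives 4 such elements.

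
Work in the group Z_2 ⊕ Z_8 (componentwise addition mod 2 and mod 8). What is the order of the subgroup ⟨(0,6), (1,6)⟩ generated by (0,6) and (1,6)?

8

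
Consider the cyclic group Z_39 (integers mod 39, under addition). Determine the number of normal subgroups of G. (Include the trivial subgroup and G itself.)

4

G is abelian, so every subgroup is normal.
G has 4 subgroups in total, hence 4 normal subgroups.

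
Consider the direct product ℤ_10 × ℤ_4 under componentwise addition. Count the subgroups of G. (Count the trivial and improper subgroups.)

|G| = 40, so by Lagrange every subgroup order divides 40. Divisors: 1, 2, 4, 5, 8, 10, 20, 40.
Subgroups by order — order 1: 1; order 2: 3; order 4: 3; order 5: 1; order 8: 1; order 10: 3; order 20: 3; order 40: 1.
Total: 1 + 3 + 3 + 1 + 1 + 3 + 3 + 1 = 16.

16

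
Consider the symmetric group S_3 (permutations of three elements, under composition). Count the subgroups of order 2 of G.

|G| = 6 and 2 | 6, so subgroups of order 2 are possible by Lagrange.
The subgroups of order 2 are: {e, (1 2)}; {e, (1 3)}; {e, (2 3)}.
So G has 3 subgroups of order 2.

3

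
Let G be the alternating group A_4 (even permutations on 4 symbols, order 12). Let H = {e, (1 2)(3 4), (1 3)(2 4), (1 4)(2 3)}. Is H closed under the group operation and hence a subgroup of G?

Yes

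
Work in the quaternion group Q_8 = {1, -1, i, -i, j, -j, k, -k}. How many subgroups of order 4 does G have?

3

|G| = 8 and 4 | 8, so subgroups of order 4 are possible by Lagrange.
The subgroups of order 4 are: {1, -1, i, -i}; {1, -1, j, -j}; {1, -1, k, -k}.
So G has 3 subgroups of order 4.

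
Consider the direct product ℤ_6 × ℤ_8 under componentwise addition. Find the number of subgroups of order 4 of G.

3

|G| = 48 and 4 | 48, so subgroups of order 4 are possible by Lagrange.
The subgroups of order 4 are: {(0,0), (0,2), (0,4), (0,6)}; {(0,0), (0,4), (3,0), (3,4)}; {(0,0), (0,4), (3,2), (3,6)}.
So G has 3 subgroups of order 4.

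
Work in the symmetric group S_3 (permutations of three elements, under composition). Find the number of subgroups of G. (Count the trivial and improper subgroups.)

6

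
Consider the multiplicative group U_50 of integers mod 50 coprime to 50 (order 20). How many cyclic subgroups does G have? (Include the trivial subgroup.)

6

Group the elements of G by the cyclic subgroup they generate; each cyclic subgroup of order d accounts for φ(d) elements.
Cyclic subgroups by order — order 1: 1; order 2: 1; order 4: 1; order 5: 1; order 10: 1; order 20: 1.
Total: 6.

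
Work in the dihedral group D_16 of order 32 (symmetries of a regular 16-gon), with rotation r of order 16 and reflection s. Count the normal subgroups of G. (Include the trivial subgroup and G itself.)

8

G has 36 subgroups. Checking conjugation-invariance by order — order 1: 1/1 normal; order 2: 1/17 normal; order 4: 1/9 normal; order 8: 1/5 normal; order 16: 3/3 normal; order 32: 1/1 normal.
Total normal subgroups: 8.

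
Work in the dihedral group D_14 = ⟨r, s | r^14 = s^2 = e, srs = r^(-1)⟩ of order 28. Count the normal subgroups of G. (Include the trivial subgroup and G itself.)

7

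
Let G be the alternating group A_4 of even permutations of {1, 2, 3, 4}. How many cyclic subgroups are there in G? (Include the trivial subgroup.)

A cyclic subgroup of order d is generated by each of its φ(d) elements of order d, so the cyclic subgroups of order d number (#elements of order d)/φ(d).
Cyclic subgroups by order — order 1: 1; order 2: 3; order 3: 4.
Total: 8.

8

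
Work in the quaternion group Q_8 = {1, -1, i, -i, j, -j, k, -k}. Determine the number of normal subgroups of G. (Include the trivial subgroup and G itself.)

6

G has 6 subgroups. Checking conjugation-invariance by order — order 1: 1/1 normal; order 2: 1/1 normal; order 4: 3/3 normal; order 8: 1/1 normal.
Total normal subgroups: 6.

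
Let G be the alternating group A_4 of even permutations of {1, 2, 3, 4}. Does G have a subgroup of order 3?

Yes

3 | 12. A subgroup of order 3 is {e, (1 2 3), (1 3 2)}.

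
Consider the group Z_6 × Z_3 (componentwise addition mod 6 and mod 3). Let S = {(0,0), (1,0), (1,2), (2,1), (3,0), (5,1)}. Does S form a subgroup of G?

(2,1) ∈ S but its inverse (4,2) ∉ S, so S is not a subgroup.

No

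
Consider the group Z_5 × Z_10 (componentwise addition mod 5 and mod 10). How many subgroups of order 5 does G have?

|G| = 50 and 5 | 50, so subgroups of order 5 are possible by Lagrange.
The subgroups of order 5 are: {(0,0), (0,2), (0,4), (0,6), (0,8)}; {(0,0), (1,0), (2,0), (3,0), (4,0)}; {(0,0), (1,2), (2,4), (3,6), (4,8)}; {(0,0), (1,4), (2,8), (3,2), (4,6)}; … (6 in all).
So G has 6 subgroups of order 5.

6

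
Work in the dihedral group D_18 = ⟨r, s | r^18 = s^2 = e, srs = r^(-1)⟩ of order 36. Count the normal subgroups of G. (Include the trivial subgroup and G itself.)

9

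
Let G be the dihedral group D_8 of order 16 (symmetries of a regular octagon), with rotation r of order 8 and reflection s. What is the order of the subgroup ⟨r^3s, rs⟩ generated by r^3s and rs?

|⟨r^3s⟩| = 2 and |⟨rs⟩| = 2, so |H| is a multiple of lcm(2, 2) = 2 and divides |G| = 16.
Closing under the operation: H = {e, r^2, r^4, r^6, rs, r^3s, r^5s, r^7s}, so |H| = 8.

8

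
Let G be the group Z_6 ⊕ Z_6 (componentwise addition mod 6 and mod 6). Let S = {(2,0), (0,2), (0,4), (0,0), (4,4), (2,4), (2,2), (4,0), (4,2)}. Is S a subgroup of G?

Yes

|S| = 9 divides |G| = 36, consistent with Lagrange.
S contains the identity, every element's inverse is in S, and S is closed under +: it is a subgroup.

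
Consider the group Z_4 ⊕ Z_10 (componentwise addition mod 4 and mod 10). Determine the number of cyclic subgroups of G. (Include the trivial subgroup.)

12

Group the elements of G by the cyclic subgroup they generate; each cyclic subgroup of order d accounts for φ(d) elements.
Cyclic subgroups by order — order 1: 1; order 2: 3; order 4: 2; order 5: 1; order 10: 3; order 20: 2.
Total: 12.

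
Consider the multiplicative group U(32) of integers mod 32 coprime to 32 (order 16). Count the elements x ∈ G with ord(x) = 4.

The elements of order 4 are: 7, 9, 23, 25.
That's 4.

4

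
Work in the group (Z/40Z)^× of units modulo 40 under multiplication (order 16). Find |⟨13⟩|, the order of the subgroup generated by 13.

4

Compute successive powers of 13 mod 40: 13, 9, 37, 1; 13^4 ≡ 1 (mod 40).
So |⟨13⟩| = 4.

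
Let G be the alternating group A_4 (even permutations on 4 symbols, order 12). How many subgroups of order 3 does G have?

4

|G| = 12 and 3 | 12, so subgroups of order 3 are possible by Lagrange.
The subgroups of order 3 are: {e, (1 2 3), (1 3 2)}; {e, (1 2 4), (1 4 2)}; {e, (1 3 4), (1 4 3)}; {e, (2 3 4), (2 4 3)}.
So G has 4 subgroups of order 3.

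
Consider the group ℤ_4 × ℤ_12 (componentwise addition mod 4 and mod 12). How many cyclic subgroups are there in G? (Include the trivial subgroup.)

Group the elements of G by the cyclic subgroup they generate; each cyclic subgroup of order d accounts for φ(d) elements.
Cyclic subgroups by order — order 1: 1; order 2: 3; order 3: 1; order 4: 6; order 6: 3; order 12: 6.
Total: 20.

20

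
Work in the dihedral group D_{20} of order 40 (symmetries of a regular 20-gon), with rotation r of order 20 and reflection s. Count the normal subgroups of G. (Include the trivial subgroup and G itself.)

G has 48 subgroups. Checking conjugation-invariance by order — order 1: 1/1 normal; order 2: 1/21 normal; order 4: 1/11 normal; order 5: 1/1 normal; order 8: 0/5 normal; order 10: 1/5 normal; order 20: 3/3 normal; order 40: 1/1 normal.
Total normal subgroups: 9.

9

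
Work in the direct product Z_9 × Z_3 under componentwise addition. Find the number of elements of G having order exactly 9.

18

An element (a,b) has order lcm(ord(a), ord(b)); count pairs with lcm equal to 9.
Enumerating gives 18 such elements.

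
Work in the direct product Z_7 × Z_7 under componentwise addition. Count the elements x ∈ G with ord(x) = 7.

An element (a,b) has order lcm(ord(a), ord(b)); count pairs with lcm equal to 7.
Enumerating gives 48 such elements.

48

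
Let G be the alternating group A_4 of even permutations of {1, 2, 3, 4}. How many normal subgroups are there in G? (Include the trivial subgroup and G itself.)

G has 10 subgroups. Checking conjugation-invariance by order — order 1: 1/1 normal; order 2: 0/3 normal; order 3: 0/4 normal; order 4: 1/1 normal; order 12: 1/1 normal.
Total normal subgroups: 3.

3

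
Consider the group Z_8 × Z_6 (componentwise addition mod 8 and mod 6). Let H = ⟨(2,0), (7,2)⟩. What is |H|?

24

|⟨(2,0)⟩| = 4 and |⟨(7,2)⟩| = 24, so |H| is a multiple of lcm(4, 24) = 24 and divides |G| = 48.
Closing under the operation: H = {(0,0), (0,2), (0,4), (1,0), (1,2), (1,4), (2,0), (2,2), (2,4), (3,0), (3,2), (3,4), (4,0), (4,2), (4,4), (5,0), (5,2), (5,4), (6,0), (6,2), (6,4), (7,0), (7,2), (7,4)}, so |H| = 24.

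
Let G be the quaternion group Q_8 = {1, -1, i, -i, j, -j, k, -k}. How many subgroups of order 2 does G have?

1

|G| = 8 and 2 | 8, so subgroups of order 2 are possible by Lagrange.
The subgroups of order 2 are: {1, -1}.
So G has 1 subgroup of order 2.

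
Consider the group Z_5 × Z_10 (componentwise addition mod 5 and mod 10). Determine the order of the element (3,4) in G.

The order of (3,4) in Z_5 × Z_10 is lcm(ord(3) in Z_5, ord(4) in Z_10).
ord(3) = 5 and ord(4) = 5, so |⟨(3,4)⟩| = lcm(5, 5) = 5.

5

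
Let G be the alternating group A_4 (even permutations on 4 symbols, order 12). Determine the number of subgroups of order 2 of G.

3

|G| = 12 and 2 | 12, so subgroups of order 2 are possible by Lagrange.
The subgroups of order 2 are: {e, (1 2)(3 4)}; {e, (1 3)(2 4)}; {e, (1 4)(2 3)}.
So G has 3 subgroups of order 2.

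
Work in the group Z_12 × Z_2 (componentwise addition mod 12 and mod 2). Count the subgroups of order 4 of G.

|G| = 24 and 4 | 24, so subgroups of order 4 are possible by Lagrange.
The subgroups of order 4 are: {(0,0), (0,1), (6,0), (6,1)}; {(0,0), (3,0), (6,0), (9,0)}; {(0,0), (3,1), (6,0), (9,1)}.
So G has 3 subgroups of order 4.

3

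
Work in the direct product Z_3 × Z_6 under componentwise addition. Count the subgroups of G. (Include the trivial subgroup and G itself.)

|G| = 18, so by Lagrange every subgroup order divides 18. Divisors: 1, 2, 3, 6, 9, 18.
Subgroups by order — order 1: 1; order 2: 1; order 3: 4; order 6: 4; order 9: 1; order 18: 1.
Total: 1 + 1 + 4 + 4 + 1 + 1 = 12.

12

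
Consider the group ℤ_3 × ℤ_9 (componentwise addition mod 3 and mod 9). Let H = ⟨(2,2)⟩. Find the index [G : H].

|⟨(2,2)⟩| = 9 and |G| = 27.
By Lagrange, [G : H] = |G|/|H| = 27/9 = 3.

3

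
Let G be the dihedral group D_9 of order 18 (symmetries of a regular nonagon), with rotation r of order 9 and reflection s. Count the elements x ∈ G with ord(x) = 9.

The elements of order 9 are: r, r^2, r^4, r^5, r^7, r^8.
That's 6.

6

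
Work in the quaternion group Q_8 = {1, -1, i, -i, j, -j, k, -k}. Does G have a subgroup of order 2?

2 | 8. A subgroup of order 2 is {1, -1}.

Yes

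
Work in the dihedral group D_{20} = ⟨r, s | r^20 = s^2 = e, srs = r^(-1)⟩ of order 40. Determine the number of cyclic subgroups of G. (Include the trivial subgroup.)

26

A cyclic subgroup of order d is generated by each of its φ(d) elements of order d, so the cyclic subgroups of order d number (#elements of order d)/φ(d).
Cyclic subgroups by order — order 1: 1; order 2: 21; order 4: 1; order 5: 1; order 10: 1; order 20: 1.
Total: 26.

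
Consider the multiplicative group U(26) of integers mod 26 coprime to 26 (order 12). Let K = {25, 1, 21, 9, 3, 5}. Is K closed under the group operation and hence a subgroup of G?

No

Closure fails: 3 · 21 = 11 ∉ K. So K is not a subgroup.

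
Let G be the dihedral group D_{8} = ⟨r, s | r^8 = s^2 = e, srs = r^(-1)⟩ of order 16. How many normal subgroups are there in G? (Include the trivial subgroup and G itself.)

7

G has 19 subgroups. Checking conjugation-invariance by order — order 1: 1/1 normal; order 2: 1/9 normal; order 4: 1/5 normal; order 8: 3/3 normal; order 16: 1/1 normal.
Total normal subgroups: 7.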